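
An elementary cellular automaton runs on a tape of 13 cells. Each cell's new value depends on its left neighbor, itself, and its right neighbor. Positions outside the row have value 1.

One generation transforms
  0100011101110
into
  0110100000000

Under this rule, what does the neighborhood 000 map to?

0

At position 3 the neighborhood is 000; the next row has 0 there.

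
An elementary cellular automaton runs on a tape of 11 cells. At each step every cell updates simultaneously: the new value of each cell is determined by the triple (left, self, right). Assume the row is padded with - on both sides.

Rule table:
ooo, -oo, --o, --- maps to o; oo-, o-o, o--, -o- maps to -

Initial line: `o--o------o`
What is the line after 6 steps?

ooooo--o--o

--o--ooooo-
oo--ooooo--
o--ooooo--o
--ooooo--o-
oooooo--o--
ooooo--o--o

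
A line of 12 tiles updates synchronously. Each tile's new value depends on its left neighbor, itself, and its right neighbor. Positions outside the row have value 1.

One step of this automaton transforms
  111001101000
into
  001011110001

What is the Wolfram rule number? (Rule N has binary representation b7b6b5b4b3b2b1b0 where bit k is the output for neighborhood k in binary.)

position 0: 111 → 0  (bit 7 = 0)
position 2: 110 → 1  (bit 6 = 1)
position 7: 101 → 1  (bit 5 = 1)
position 3: 100 → 0  (bit 4 = 0)
position 5: 011 → 1  (bit 3 = 1)
position 8: 010 → 0  (bit 2 = 0)
position 4: 001 → 1  (bit 1 = 1)
position 10: 000 → 0  (bit 0 = 0)
bits b7..b0 = 01101010 = 106

106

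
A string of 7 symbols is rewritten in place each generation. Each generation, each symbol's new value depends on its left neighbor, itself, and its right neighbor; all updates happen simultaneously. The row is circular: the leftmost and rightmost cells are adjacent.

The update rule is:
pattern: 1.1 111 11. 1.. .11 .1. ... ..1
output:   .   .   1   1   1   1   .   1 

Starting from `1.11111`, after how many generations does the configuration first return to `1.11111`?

3

1.1....
1.11..1
1.11111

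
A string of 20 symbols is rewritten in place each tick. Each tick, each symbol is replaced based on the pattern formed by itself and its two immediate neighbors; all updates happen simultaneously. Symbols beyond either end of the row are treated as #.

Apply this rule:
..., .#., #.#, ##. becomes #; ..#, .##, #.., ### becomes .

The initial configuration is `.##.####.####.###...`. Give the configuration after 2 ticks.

#.##...##...##..#.#.
##.#.#..#.#..#..####

##.#.#..#.#..#..####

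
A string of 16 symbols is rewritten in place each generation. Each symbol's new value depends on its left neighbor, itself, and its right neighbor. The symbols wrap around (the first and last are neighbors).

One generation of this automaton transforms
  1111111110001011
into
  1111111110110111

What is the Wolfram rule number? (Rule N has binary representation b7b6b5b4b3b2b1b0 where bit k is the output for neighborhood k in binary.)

235

position 0: 111 → 1  (bit 7 = 1)
position 8: 110 → 1  (bit 6 = 1)
position 13: 101 → 1  (bit 5 = 1)
position 9: 100 → 0  (bit 4 = 0)
position 14: 011 → 1  (bit 3 = 1)
position 12: 010 → 0  (bit 2 = 0)
position 11: 001 → 1  (bit 1 = 1)
position 10: 000 → 1  (bit 0 = 1)
bits b7..b0 = 11101011 = 235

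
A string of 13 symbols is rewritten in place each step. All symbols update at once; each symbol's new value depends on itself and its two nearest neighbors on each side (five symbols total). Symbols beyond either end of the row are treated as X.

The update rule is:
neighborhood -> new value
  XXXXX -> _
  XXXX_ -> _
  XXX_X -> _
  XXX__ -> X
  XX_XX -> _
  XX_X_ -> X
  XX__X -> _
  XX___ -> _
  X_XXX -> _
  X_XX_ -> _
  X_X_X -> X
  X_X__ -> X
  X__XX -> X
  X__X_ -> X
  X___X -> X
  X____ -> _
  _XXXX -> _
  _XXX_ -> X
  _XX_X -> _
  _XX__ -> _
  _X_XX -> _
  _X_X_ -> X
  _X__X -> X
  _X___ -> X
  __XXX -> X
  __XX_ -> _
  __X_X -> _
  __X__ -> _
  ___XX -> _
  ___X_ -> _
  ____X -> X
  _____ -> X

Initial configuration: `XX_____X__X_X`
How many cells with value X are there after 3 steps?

4

step 1: _X__XX__XX___
step 2: XXXX___X___X_
step 3: ___X_X__XX___
count of X: 4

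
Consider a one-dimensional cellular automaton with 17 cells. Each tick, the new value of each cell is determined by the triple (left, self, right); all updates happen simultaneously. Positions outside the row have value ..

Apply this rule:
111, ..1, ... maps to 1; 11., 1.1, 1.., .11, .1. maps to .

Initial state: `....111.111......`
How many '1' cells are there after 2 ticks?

8

1111.1...1..11111
.11....11..1.111.
count of 1: 8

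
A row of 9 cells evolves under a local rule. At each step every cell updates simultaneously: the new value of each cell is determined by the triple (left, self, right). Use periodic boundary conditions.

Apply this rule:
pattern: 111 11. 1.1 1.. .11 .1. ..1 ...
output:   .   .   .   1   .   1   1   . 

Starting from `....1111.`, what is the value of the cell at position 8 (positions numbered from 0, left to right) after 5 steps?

1

step 1: ...1....1
step 2: 1.111..11
step 3: .....11..
step 4: ....1..1.
step 5: ...111111
position 8 holds 1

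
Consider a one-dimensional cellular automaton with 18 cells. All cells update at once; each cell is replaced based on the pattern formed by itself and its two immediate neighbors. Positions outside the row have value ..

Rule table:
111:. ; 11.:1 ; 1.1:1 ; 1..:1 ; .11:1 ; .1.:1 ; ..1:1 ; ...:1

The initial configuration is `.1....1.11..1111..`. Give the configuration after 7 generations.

1111111111111..111
1...........1111.1
1111111111111..111  (repeats generation 1; period 2)
generation 7: 1111111111111..111

1111111111111..111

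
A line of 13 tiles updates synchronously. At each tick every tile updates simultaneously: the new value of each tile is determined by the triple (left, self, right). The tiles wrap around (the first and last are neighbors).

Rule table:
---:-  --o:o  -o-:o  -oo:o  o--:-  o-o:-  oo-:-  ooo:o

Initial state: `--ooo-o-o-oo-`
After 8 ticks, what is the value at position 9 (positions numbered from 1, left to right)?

-ooo--o-o-o--
ooo--oo-o-o--
oo--oo--o-o-o
o--oo--oo-o-o
--oo--oo--o-o
-oo--oo--oo-o
-o--oo--oo--o
-o-oo--oo--oo
position 9 holds o

o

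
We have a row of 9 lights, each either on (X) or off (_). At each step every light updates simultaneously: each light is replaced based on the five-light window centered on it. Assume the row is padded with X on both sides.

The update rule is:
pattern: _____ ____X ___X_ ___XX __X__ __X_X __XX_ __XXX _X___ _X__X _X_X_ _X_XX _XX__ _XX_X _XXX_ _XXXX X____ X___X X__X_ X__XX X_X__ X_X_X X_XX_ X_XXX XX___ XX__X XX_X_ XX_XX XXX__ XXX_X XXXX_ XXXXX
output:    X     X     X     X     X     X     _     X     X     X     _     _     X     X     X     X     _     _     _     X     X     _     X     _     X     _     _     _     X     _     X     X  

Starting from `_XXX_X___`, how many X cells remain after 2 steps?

4

step 1: __X__XX_X
step 2: __XXX_X__
count of X: 4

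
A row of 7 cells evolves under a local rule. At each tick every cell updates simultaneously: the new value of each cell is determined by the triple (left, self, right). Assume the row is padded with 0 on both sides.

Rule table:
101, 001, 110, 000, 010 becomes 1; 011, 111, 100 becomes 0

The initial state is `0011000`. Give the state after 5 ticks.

tick 1: 1101011
tick 2: 0111101
tick 3: 1000111
tick 4: 1011001
tick 5: 1101011

1101011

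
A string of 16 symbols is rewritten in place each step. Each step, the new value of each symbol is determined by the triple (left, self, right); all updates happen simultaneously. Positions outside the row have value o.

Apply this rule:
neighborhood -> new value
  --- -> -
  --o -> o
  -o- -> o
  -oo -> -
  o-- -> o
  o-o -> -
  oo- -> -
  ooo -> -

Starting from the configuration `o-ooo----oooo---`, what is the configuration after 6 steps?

step 1: -----o--o----o-o
step 2: o---oooooo--oo--
step 3: -o-o------oo--oo
step 4: -o-oo----o--oo--
step 5: -o---o--oooo--oo
step 6: -oo-oooo----oo--

-oo-oooo----oo--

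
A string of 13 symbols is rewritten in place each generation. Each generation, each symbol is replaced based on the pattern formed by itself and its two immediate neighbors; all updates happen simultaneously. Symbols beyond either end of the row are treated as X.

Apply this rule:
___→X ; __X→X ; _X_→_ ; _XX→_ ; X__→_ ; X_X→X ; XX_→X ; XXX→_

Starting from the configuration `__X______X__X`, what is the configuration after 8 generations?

_X__XXXXX__X_
X__X____X_X_X
X_X__XXX_X_X_
XX__X__XX_X_X
_X_X__X_XX_X_
X_X__X_X_XX_X
XX__X_X_X_XX_
_X_X_X_X_X_XX

_X_X_X_X_X_XX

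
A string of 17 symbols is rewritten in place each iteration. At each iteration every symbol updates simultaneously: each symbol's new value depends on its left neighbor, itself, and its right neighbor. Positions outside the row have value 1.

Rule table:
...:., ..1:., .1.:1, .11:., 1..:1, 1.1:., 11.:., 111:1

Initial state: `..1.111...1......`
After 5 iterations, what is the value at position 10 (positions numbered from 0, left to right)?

1.1..1.1..11.....
..11.1.11...1....
1....1...1..11...
.1...11..11...1..
.11....1...1..11.
position 10 holds .

.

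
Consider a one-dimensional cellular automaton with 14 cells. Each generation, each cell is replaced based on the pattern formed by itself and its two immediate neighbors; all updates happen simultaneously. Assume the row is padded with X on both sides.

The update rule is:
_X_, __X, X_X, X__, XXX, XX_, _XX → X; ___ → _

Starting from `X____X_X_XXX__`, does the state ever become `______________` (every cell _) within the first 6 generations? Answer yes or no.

no

XX__XXXXXXXXXX
XXXXXXXXXXXXXX
XXXXXXXXXXXXXX  (fixed point — unchanged through generation 6)
generation 6 is XXXXXXXXXXXXXX, still not uniform _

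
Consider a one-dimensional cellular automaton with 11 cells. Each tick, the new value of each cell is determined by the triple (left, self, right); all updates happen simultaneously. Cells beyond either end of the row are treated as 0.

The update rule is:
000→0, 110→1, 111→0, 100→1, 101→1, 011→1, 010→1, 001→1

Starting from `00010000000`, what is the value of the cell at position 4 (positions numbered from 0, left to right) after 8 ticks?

00111000000
01101100000
11111110000
10000011000
11000111100
11101100110
10111111111
11100000001
position 4 holds 0

0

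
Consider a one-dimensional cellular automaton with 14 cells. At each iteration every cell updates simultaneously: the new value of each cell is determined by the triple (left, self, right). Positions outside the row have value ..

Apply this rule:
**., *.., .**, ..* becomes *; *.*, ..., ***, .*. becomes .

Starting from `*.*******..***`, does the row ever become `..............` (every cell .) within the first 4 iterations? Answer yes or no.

iteration 1: ..*.....****.*
iteration 2: .*.*...**..*..
iteration 3: *...*.*****.*.
iteration 4: .*.*..*...*..*
iteration 4 is .*.*..*...*..*, still not uniform .

no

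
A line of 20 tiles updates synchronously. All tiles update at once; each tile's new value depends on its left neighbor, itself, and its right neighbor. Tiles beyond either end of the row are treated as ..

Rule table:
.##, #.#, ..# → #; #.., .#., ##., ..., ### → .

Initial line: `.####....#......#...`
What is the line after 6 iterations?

...#......#.........

##......#......#....
#......#......#.....
......#......#......
.....#......#.......
....#......#........
...#......#.........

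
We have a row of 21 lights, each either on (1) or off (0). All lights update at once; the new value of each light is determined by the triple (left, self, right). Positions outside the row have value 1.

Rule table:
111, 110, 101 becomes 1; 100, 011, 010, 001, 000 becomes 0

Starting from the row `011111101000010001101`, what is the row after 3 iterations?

111011110000000000001

101111110000000000110
110111110000000000011
111011110000000000001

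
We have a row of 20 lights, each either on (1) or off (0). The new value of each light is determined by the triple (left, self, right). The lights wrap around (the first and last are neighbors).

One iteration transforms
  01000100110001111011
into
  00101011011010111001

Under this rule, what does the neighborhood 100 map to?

1

At position 2 the neighborhood is 100; the next row has 1 there.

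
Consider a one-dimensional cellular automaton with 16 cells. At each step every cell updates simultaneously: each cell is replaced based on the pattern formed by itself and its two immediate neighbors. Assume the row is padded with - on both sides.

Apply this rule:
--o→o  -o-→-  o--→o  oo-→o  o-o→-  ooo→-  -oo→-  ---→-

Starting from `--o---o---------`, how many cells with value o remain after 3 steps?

3

-o-o-o-o--------
o-------o-------
-o-----o-o------
count of o: 3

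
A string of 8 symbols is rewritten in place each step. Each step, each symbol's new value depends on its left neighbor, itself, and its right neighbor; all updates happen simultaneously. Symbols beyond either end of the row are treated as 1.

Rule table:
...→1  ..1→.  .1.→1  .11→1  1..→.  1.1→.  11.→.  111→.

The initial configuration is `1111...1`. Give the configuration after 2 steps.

.111.1.1

.....1.1
.111.1.1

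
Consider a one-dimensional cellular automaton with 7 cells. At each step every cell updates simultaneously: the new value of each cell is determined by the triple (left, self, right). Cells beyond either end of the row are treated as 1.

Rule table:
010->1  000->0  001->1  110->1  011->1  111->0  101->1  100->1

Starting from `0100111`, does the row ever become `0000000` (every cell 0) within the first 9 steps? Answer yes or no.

1111100
0000111
1001100
1111111
0000000
all cells are 0 at step 5

yes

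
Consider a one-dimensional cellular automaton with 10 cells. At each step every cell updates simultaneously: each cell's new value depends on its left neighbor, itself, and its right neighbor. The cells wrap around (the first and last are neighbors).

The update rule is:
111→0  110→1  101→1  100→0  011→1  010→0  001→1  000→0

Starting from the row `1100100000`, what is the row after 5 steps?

step 1: 1101000001
step 2: 0110000011
step 3: 1110000111
step 4: 0010001100
step 5: 0100011100

0100011100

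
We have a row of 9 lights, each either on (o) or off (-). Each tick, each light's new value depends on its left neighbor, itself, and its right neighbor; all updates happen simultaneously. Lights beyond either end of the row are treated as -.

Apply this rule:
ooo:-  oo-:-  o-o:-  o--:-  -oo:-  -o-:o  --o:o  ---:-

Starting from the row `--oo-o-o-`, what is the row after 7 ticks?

---o-----

-o---o-o-
oo--oo-o-
---o---o-
--oo--oo-
-o---o---
oo--oo---
---o-----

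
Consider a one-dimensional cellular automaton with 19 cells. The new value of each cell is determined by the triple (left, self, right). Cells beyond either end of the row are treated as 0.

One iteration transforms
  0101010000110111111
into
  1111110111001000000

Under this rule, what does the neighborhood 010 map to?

1

At position 1 the neighborhood is 010; the next row has 1 there.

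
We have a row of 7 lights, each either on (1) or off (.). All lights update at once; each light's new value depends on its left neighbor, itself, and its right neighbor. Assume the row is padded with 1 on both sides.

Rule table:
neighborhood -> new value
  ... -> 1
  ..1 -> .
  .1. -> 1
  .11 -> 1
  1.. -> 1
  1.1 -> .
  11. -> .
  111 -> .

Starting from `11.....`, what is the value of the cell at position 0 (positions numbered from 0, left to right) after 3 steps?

step 1: ..1111.
step 2: 1.1....
step 3: ..1111.
position 0 holds .

.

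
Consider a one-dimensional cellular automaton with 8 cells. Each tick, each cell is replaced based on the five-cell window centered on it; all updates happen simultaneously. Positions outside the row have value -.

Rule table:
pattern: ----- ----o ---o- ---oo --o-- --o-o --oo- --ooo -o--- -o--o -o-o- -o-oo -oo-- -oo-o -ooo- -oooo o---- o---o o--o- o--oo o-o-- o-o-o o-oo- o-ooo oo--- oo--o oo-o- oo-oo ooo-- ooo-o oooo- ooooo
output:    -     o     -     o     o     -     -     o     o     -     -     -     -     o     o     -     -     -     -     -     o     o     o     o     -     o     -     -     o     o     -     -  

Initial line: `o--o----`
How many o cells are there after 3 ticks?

o--oo---
o-------
oo------
count of o: 2

2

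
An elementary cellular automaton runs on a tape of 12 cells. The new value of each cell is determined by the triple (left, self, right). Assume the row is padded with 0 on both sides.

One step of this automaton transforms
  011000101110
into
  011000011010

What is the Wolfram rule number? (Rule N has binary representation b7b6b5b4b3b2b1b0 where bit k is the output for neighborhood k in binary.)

104

position 9: 111 → 0  (bit 7 = 0)
position 2: 110 → 1  (bit 6 = 1)
position 7: 101 → 1  (bit 5 = 1)
position 3: 100 → 0  (bit 4 = 0)
position 1: 011 → 1  (bit 3 = 1)
position 6: 010 → 0  (bit 2 = 0)
position 0: 001 → 0  (bit 1 = 0)
position 4: 000 → 0  (bit 0 = 0)
bits b7..b0 = 01101000 = 104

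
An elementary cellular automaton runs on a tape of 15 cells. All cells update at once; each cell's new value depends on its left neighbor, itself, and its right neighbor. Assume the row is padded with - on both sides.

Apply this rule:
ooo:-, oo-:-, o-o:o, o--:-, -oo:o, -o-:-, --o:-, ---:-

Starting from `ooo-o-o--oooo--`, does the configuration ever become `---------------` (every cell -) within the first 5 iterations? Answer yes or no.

yes

o--o-o---o-----
----o----------
---------------
all cells are - at iteration 3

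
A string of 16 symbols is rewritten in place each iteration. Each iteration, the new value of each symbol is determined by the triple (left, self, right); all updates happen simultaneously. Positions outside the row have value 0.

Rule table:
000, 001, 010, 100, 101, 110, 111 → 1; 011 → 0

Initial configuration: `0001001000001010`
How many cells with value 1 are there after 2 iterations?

15

1111111111111111
0111111111111111
count of 1: 15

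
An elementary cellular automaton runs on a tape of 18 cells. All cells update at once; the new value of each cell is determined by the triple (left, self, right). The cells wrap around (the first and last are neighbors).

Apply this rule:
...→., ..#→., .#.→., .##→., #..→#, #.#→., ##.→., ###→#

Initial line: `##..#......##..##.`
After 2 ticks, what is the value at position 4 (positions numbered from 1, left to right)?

#

..#..#.......#....
...#..#.......#...
position 4 holds #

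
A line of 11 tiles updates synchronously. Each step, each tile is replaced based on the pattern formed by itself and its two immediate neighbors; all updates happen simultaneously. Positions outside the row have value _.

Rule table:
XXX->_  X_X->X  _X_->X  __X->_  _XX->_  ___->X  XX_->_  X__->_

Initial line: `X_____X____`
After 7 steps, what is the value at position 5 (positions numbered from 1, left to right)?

X

X_XXX_X_XXX
XX___XXX___
___X_____XX
XX_X_XXX___
__XXX____XX
X_____XX___
X_XXX____XX
position 5 holds X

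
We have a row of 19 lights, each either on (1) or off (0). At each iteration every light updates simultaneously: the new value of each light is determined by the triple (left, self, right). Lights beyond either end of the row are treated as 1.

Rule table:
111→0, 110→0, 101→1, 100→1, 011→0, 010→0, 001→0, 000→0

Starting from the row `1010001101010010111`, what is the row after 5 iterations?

iteration 1: 0101000010101001000
iteration 2: 1010100001010100100
iteration 3: 0101010000101010010
iteration 4: 1010101000010101001
iteration 5: 0101010100001010100

0101010100001010100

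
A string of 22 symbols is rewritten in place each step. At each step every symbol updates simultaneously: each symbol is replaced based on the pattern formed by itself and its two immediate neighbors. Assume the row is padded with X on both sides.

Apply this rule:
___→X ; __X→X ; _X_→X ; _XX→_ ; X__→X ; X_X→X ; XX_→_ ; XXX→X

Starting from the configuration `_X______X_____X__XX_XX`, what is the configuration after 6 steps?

XXXXXXXXXXXXXXXXX__X_X
XXXXXXXXXXXXXXXX_XXXX_
XXXXXXXXXXXXXXX_X_XX_X
XXXXXXXXXXXXXX_XXX__X_
XXXXXXXXXXXXX_X_X_XXXX
XXXXXXXXXXXX_XXXXX_XXX

XXXXXXXXXXXX_XXXXX_XXX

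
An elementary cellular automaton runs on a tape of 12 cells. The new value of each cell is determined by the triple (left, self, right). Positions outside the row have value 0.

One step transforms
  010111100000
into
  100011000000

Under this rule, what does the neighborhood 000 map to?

At position 8 the neighborhood is 000; the next row has 0 there.

0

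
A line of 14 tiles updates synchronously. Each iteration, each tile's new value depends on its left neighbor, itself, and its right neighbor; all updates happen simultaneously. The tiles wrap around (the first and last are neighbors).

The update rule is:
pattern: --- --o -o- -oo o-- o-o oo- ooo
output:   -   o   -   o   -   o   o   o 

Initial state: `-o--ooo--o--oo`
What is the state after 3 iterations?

oooooooo-ooooo

o--oooo-o--ooo
o-oooooo--oooo
oooooooo-ooooo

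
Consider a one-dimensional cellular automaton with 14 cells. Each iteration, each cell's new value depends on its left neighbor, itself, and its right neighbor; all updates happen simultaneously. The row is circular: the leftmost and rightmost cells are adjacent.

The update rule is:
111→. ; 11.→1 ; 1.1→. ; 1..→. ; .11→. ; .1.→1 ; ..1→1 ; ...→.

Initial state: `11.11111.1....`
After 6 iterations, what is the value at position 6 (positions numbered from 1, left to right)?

.1.....1.1...1
.1....11.1..11
.1...1.1.1.1.1
.1..11.1.1.1.1
.1.1.1.1.1.1.1
.1.1.1.1.1.1.1
position 6 holds 1

1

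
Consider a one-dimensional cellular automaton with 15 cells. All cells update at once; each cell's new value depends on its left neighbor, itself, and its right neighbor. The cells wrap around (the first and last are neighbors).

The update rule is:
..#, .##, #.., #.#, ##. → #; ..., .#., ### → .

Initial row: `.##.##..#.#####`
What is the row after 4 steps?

##...####.##...

########.##...#
.......#####.##
#.....##...####
##...####.##...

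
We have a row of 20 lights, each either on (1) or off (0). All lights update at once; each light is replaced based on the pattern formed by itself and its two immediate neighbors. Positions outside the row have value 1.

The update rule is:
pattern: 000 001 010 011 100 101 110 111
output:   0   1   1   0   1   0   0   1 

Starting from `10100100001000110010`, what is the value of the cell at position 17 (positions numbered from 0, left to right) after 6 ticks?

00111110011101001110
11011101101001110100
10001000001110100111
01011100010100111011
01001010110111010001
01111010000010011010
position 17 holds 0

0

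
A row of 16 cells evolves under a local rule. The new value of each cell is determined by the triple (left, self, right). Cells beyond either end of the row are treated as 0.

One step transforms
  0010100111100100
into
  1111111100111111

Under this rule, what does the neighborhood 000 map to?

1

At position 0 the neighborhood is 000; the next row has 1 there.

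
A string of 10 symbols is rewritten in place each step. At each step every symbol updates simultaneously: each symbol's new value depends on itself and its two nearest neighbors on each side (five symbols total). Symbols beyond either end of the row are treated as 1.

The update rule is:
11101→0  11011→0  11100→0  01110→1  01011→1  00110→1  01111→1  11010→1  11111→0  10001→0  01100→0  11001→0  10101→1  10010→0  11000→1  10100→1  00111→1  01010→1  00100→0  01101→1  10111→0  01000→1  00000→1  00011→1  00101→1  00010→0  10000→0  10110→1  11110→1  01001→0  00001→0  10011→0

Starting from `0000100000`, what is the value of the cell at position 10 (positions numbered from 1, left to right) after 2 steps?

0

step 1: 1000010101
step 2: 0100011110
position 10 holds 0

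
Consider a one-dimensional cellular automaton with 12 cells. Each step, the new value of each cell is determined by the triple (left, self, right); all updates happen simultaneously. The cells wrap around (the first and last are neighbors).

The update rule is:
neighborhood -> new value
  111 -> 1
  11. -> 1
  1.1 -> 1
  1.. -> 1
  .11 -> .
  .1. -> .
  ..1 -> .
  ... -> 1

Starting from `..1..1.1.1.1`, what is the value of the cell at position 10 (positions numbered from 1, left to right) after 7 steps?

1..1..1.1.1.
.1..1..1.1.1
1.1..1..1.1.
.1.1..1..1.1
1.1.1..1..1.
.1.1.1..1..1
1.1.1.1..1..
position 10 holds 1

1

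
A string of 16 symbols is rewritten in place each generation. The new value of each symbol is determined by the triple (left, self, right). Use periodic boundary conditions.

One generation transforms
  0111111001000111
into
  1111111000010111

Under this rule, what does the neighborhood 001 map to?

0

At position 8 the neighborhood is 001; the next row has 0 there.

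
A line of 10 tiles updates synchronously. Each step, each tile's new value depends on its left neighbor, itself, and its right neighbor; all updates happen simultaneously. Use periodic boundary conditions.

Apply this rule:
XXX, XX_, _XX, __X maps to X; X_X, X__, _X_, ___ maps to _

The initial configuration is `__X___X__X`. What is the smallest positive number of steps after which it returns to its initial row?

10

_X___X__X_
X___X__X__
___X__X__X
__X__X__X_
_X__X__X__
X__X__X___
__X__X___X
_X__X___X_
X__X___X__
__X___X__X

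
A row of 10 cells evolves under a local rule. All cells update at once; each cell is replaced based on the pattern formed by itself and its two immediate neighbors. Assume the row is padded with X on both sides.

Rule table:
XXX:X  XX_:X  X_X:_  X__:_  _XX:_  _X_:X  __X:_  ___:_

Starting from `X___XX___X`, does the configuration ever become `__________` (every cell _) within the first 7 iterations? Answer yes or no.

no

iteration 1: X____X____
iteration 2: X____X____  (fixed point — unchanged through iteration 7)
iteration 7 is X____X____, still not uniform _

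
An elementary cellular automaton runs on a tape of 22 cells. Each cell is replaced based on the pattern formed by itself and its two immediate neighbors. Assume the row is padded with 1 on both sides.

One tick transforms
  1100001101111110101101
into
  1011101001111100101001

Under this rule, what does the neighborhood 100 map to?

1

At position 2 the neighborhood is 100; the next row has 1 there.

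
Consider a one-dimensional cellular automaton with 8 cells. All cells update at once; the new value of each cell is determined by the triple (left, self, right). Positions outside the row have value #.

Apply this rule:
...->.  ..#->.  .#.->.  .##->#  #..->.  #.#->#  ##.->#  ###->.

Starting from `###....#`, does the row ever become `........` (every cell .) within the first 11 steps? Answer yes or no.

step 1: ..#....#
step 2: .......#
step 3: .......#  (fixed point — unchanged through step 11)
step 11 is .......#, still not uniform .

no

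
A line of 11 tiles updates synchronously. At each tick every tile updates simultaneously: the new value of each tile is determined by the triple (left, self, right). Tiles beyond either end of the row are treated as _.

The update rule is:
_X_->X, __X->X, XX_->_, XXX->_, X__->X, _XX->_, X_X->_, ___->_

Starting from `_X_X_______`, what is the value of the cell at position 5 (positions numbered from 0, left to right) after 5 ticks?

XX_XX______
_____X_____
____XXX____
___X___X___
__XXX_XXX__
position 5 holds _

_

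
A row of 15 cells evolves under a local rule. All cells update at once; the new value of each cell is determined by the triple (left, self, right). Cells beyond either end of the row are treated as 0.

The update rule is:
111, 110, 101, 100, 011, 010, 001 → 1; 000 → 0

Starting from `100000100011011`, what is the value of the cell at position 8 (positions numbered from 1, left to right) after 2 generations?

generation 1: 110001110111111
generation 2: 111011111111111
position 8 holds 1

1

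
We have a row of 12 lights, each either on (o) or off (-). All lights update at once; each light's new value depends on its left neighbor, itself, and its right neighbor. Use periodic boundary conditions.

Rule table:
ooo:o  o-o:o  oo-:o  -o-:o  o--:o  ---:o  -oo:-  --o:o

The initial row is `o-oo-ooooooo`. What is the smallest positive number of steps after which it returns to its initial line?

step 1: oo-oo-oooooo
step 2: ooo-oo-ooooo
step 3: oooo-oo-oooo
step 4: ooooo-oo-ooo
step 5: oooooo-oo-oo
step 6: ooooooo-oo-o
step 7: oooooooo-oo-
step 8: -oooooooo-oo
step 9: o-oooooooo-o
step 10: oo-oooooooo-
step 11: -oo-oooooooo
step 12: o-oo-ooooooo

12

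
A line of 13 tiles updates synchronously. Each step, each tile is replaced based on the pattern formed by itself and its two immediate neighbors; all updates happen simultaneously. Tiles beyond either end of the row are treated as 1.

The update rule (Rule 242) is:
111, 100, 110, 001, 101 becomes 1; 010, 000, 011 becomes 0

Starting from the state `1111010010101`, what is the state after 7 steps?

step 1: 1111101101010
step 2: 1111110110101
step 3: 1111111011010
step 4: 1111111101101
step 5: 1111111110110
step 6: 1111111111011
step 7: 1111111111101

1111111111101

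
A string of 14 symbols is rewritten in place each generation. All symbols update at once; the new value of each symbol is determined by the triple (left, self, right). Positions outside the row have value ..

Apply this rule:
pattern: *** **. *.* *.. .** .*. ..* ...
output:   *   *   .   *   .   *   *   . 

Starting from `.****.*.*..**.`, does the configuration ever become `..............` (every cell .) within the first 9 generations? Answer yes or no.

no

*.***.*.***.**
*..**.*..**..*
***.*.***.****
.**.*..**..***
*.*.***.***.**
*.*..**..**..*
*.***.***.****
*..**..**..***
***.***.***.**
generation 9 is ***.***.***.**, still not uniform .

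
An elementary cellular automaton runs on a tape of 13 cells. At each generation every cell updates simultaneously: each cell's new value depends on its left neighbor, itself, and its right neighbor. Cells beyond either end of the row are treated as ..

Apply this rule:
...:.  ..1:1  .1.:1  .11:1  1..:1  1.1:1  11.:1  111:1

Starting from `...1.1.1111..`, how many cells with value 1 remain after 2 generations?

12

generation 1: ..1111111111.
generation 2: .111111111111
count of 1: 12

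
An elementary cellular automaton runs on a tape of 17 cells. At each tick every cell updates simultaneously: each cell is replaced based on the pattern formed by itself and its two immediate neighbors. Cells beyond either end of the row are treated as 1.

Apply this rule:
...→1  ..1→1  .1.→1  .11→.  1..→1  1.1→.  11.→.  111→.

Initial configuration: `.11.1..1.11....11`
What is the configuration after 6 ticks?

1111....111....11

tick 1: ....1111...1111..
tick 2: 1111....111....11
tick 3: ....1111...1111..  (repeats tick 1; period 2)
tick 6: 1111....111....11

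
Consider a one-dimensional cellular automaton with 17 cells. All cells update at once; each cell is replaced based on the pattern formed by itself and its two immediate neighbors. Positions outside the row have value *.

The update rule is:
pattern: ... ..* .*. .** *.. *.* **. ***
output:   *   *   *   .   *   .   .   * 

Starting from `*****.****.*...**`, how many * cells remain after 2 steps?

step 1: ****...**..****.*
step 2: ***.***..**.**...
count of *: 10

10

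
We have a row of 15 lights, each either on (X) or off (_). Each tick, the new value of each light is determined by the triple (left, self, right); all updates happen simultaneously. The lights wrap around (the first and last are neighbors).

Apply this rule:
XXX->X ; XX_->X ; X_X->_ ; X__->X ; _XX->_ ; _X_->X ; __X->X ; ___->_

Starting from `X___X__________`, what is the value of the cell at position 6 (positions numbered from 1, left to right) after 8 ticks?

XX_XXX________X
XX__XXX______X_
_XXX_XXX____XX_
X_XX__XXX__X_XX
X__XXX_XXXXX__X
XXX_XX__XXXXXX_
_XX__XXX_XXXXX_
X_XXX_XX__XXXXX
position 6 holds _

_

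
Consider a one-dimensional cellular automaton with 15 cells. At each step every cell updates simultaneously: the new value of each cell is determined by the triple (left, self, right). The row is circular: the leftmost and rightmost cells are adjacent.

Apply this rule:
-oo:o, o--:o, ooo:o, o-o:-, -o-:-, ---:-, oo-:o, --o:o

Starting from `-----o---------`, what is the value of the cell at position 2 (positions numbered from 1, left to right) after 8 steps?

-

----o-o--------
---o---o-------
--o-o-o-o------
-o-------o-----
o-o-----o-o----
---o---o---o--o
o-o-o-o-o-o-oo-
------------oo-
position 2 holds -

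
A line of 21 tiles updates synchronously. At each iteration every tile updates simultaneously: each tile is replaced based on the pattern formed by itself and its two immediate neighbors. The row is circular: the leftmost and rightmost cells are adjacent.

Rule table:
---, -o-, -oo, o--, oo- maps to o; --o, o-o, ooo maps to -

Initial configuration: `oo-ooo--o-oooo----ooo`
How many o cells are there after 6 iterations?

-o-o-oo-o-o--oooo-o--
-o-o-oo-o-oo-o--o-ooo
-o-o-oo-o-oo-oo-o-o-o
-o-o-oo-o-oo-oo-o-o-o  (fixed point — unchanged through iteration 6)
count of o: 12

12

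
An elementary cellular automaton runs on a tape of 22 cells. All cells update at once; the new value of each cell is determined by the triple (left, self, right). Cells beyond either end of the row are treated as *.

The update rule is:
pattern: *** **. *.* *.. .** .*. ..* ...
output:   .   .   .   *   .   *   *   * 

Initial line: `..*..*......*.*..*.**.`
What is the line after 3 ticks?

tick 1: *************.****....
tick 2: ..................****
tick 3: ******************....

******************....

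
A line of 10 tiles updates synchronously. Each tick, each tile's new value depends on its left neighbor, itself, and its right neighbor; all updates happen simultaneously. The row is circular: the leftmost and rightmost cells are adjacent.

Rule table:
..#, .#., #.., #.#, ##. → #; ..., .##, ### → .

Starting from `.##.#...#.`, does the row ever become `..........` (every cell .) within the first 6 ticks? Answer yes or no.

tick 1: #.####.###
tick 2: ##...##...
tick 3: .##.#.##.#
tick 4: #.####.###  (repeats tick 1; period 3)
tick 6: .##.#.##.#
tick 6 is .##.#.##.#, still not uniform .

no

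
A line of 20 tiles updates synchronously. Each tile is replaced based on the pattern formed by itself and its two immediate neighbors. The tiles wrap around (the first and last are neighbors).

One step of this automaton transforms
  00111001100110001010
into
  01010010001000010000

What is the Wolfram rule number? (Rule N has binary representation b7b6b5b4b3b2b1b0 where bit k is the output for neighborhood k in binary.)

130

position 3: 111 → 1  (bit 7 = 1)
position 4: 110 → 0  (bit 6 = 0)
position 17: 101 → 0  (bit 5 = 0)
position 5: 100 → 0  (bit 4 = 0)
position 2: 011 → 0  (bit 3 = 0)
position 16: 010 → 0  (bit 2 = 0)
position 1: 001 → 1  (bit 1 = 1)
position 0: 000 → 0  (bit 0 = 0)
bits b7..b0 = 10000010 = 130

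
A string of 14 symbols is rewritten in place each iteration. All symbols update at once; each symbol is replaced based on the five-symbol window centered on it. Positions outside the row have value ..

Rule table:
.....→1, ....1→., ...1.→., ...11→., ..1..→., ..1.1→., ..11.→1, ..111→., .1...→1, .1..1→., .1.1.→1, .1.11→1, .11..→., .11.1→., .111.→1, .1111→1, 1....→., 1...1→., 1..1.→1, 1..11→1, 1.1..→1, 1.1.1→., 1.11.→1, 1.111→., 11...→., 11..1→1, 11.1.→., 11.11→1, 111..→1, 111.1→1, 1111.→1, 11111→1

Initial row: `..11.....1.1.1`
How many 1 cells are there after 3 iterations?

4

iteration 1: ..1...1...1.11
iteration 2: ...1...1...11.
iteration 3: 1...1...1..1..
count of 1: 4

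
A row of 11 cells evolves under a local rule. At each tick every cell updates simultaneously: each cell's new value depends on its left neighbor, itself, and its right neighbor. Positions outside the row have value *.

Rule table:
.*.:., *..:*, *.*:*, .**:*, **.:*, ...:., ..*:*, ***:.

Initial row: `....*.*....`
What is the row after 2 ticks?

tick 1: *..*.*.*..*
tick 2: ***.*.*.***

***.*.*.***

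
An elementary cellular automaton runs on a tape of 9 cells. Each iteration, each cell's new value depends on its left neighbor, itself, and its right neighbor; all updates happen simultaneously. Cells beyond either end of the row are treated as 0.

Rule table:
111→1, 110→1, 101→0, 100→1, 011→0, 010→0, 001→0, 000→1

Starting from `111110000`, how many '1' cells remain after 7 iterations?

4

011111111
001111111
100111111
010011111
001001111
100100111
010010011
count of 1: 4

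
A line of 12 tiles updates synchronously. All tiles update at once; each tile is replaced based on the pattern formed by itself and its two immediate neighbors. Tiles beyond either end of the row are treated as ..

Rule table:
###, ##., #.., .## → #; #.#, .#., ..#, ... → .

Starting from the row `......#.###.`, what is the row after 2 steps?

step 1: ........####
step 2: ........####

........####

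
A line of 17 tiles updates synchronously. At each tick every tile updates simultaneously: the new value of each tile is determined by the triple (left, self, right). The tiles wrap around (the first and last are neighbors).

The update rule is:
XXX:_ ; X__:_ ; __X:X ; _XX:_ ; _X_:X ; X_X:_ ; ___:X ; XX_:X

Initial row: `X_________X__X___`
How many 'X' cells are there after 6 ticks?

3

X_XXXXXXXXX_XX_XX
X_________X__X___  (repeats tick 0; period 2)
tick 6: X_________X__X___
count of X: 3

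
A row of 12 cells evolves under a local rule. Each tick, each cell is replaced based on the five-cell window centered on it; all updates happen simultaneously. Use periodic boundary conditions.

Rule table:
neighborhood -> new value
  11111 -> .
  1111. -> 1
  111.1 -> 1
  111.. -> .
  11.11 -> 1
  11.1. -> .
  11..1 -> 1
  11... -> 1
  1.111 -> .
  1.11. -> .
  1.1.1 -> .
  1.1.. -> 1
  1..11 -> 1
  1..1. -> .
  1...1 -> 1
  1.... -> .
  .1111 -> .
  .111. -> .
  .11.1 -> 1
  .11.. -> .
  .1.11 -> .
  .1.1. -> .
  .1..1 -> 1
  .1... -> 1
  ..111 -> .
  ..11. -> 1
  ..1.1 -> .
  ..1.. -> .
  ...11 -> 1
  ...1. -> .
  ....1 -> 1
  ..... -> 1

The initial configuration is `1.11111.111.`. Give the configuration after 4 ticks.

11.....1..1.

.....111..1.
.1111...1..1
...1.11..1..
11.....1..1.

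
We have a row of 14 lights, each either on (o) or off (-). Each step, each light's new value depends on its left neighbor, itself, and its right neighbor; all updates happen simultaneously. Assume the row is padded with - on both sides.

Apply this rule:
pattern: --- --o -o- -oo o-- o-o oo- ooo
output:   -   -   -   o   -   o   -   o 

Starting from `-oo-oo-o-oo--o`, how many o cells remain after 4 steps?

-o-oo-o-oo----
--oo-o-oo-----
--o-o-oo------
---o-oo-------
count of o: 3

3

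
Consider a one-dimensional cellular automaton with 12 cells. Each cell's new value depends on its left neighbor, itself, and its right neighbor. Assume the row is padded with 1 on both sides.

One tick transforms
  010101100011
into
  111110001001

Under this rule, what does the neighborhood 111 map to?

1

At position 11 the neighborhood is 111; the next row has 1 there.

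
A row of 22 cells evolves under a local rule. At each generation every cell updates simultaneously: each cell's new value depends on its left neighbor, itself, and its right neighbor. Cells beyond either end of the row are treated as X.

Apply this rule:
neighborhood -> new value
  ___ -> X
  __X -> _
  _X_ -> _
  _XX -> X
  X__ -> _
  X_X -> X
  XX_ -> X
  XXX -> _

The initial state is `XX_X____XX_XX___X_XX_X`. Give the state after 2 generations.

_XX__XX_XXXXX_X__XXXXX
XXX__XXXX___XX___X____

XXX__XXXX___XX___X____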